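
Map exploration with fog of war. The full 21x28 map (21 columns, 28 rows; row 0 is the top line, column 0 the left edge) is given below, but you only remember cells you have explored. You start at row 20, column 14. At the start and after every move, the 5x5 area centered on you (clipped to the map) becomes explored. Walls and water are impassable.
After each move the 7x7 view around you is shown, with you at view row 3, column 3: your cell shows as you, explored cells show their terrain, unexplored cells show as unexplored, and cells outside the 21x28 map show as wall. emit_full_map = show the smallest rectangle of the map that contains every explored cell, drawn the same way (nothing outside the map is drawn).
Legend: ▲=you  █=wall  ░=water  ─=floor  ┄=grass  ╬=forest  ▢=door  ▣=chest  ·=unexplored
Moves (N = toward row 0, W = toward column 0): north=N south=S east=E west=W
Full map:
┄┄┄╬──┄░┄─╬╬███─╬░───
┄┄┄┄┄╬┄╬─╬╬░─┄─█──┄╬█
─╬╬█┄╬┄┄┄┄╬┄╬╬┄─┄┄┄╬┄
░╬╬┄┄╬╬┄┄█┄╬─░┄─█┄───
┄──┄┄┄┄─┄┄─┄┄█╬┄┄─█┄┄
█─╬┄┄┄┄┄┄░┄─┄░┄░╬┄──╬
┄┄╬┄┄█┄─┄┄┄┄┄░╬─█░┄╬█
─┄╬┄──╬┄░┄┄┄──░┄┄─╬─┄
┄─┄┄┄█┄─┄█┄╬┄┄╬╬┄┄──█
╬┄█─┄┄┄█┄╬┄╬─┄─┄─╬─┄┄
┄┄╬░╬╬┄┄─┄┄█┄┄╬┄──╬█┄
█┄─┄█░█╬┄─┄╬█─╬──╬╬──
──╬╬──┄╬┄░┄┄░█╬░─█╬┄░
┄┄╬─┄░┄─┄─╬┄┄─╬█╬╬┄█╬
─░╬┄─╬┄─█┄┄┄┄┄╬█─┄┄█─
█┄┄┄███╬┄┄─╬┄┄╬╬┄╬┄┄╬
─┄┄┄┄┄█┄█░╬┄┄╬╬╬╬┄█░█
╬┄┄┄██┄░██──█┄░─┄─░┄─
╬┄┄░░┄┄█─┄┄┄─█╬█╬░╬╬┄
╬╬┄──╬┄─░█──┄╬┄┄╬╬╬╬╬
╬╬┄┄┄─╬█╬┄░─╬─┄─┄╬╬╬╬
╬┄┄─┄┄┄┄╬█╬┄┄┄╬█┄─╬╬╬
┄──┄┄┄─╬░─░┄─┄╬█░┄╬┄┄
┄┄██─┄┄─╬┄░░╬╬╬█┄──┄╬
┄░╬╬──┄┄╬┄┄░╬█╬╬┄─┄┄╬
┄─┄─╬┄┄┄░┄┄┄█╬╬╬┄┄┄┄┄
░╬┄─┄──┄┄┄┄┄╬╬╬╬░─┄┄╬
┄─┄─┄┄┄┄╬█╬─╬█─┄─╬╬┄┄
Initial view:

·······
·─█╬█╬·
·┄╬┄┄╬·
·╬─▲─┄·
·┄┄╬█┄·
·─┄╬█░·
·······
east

·······
─█╬█╬░·
┄╬┄┄╬╬·
╬─┄▲┄╬·
┄┄╬█┄─·
─┄╬█░┄·
·······

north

·······
·┄░─┄─·
─█╬█╬░·
┄╬┄▲╬╬·
╬─┄─┄╬·
┄┄╬█┄─·
─┄╬█░┄·

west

·······
·█┄░─┄─
·─█╬█╬░
·┄╬▲┄╬╬
·╬─┄─┄╬
·┄┄╬█┄─
·─┄╬█░┄

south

·█┄░─┄─
·─█╬█╬░
·┄╬┄┄╬╬
·╬─▲─┄╬
·┄┄╬█┄─
·─┄╬█░┄
·······

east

█┄░─┄─·
─█╬█╬░·
┄╬┄┄╬╬·
╬─┄▲┄╬·
┄┄╬█┄─·
─┄╬█░┄·
·······

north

·······
█┄░─┄─·
─█╬█╬░·
┄╬┄▲╬╬·
╬─┄─┄╬·
┄┄╬█┄─·
─┄╬█░┄·

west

·······
·█┄░─┄─
·─█╬█╬░
·┄╬▲┄╬╬
·╬─┄─┄╬
·┄┄╬█┄─
·─┄╬█░┄

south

·█┄░─┄─
·─█╬█╬░
·┄╬┄┄╬╬
·╬─▲─┄╬
·┄┄╬█┄─
·─┄╬█░┄
·······

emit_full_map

█┄░─┄─
─█╬█╬░
┄╬┄┄╬╬
╬─▲─┄╬
┄┄╬█┄─
─┄╬█░┄


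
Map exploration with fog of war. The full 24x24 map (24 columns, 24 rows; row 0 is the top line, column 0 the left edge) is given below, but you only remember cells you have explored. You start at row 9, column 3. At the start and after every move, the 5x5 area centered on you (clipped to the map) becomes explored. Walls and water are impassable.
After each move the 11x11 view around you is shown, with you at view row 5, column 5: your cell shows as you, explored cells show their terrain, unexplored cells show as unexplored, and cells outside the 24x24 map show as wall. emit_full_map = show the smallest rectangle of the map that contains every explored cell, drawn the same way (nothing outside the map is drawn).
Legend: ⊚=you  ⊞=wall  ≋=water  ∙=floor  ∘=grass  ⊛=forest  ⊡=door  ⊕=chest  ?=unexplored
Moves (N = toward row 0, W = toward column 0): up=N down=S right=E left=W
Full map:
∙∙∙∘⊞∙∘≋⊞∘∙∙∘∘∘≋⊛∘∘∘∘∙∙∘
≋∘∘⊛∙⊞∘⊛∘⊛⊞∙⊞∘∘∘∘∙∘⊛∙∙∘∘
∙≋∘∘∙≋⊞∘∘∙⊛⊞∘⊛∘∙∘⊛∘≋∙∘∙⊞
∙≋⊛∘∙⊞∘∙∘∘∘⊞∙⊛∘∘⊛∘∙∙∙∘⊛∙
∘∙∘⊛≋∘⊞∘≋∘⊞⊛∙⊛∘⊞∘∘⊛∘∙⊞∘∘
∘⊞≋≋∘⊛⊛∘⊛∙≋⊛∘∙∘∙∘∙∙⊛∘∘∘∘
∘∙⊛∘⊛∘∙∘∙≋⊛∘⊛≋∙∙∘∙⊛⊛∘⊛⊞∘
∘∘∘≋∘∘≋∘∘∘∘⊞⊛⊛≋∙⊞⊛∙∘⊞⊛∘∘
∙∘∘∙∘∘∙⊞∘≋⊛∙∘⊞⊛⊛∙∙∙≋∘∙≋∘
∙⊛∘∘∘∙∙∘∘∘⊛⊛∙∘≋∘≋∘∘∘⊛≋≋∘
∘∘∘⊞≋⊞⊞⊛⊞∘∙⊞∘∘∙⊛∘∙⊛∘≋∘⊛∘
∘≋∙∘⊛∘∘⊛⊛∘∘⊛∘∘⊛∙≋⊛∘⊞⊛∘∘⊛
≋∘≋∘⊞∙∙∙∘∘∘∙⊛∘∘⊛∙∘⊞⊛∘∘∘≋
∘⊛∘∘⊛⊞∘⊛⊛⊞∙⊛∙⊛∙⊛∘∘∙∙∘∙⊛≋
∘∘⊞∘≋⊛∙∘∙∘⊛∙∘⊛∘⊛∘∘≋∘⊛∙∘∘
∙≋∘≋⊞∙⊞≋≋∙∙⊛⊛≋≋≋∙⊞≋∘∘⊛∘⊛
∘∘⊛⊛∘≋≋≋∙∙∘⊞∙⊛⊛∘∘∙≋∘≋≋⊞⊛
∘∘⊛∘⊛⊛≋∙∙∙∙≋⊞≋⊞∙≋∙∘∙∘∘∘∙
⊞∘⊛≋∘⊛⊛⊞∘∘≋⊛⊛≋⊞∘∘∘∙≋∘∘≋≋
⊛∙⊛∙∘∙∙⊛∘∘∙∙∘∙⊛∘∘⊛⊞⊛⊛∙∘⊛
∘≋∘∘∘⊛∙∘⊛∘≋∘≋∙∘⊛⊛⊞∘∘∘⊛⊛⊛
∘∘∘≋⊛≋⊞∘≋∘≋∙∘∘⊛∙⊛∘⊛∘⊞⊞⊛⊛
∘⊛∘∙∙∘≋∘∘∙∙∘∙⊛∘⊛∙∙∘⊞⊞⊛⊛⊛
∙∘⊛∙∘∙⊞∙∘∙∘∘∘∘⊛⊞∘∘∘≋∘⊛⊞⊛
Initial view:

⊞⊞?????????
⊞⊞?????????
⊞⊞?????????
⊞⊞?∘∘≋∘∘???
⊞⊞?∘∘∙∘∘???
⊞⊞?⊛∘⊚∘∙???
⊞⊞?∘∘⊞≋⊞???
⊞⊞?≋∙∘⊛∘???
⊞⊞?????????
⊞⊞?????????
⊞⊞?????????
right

⊞??????????
⊞??????????
⊞??????????
⊞?∘∘≋∘∘≋???
⊞?∘∘∙∘∘∙???
⊞?⊛∘∘⊚∙∙???
⊞?∘∘⊞≋⊞⊞???
⊞?≋∙∘⊛∘∘???
⊞??????????
⊞??????????
⊞??????????

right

???????????
???????????
???????????
?∘∘≋∘∘≋∘???
?∘∘∙∘∘∙⊞???
?⊛∘∘∘⊚∙∘???
?∘∘⊞≋⊞⊞⊛???
?≋∙∘⊛∘∘⊛???
???????????
???????????
???????????

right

???????????
???????????
???????????
∘∘≋∘∘≋∘∘???
∘∘∙∘∘∙⊞∘???
⊛∘∘∘∙⊚∘∘???
∘∘⊞≋⊞⊞⊛⊞???
≋∙∘⊛∘∘⊛⊛???
???????????
???????????
???????????

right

???????????
???????????
???????????
∘≋∘∘≋∘∘∘???
∘∙∘∘∙⊞∘≋???
∘∘∘∙∙⊚∘∘???
∘⊞≋⊞⊞⊛⊞∘???
∙∘⊛∘∘⊛⊛∘???
???????????
???????????
???????????

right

???????????
???????????
???????????
≋∘∘≋∘∘∘∘???
∙∘∘∙⊞∘≋⊛???
∘∘∙∙∘⊚∘⊛???
⊞≋⊞⊞⊛⊞∘∙???
∘⊛∘∘⊛⊛∘∘???
???????????
???????????
???????????

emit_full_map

∘∘≋∘∘≋∘∘∘∘
∘∘∙∘∘∙⊞∘≋⊛
⊛∘∘∘∙∙∘⊚∘⊛
∘∘⊞≋⊞⊞⊛⊞∘∙
≋∙∘⊛∘∘⊛⊛∘∘

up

???????????
???????????
???????????
???∙∘∙≋⊛???
≋∘∘≋∘∘∘∘???
∙∘∘∙⊞⊚≋⊛???
∘∘∙∙∘∘∘⊛???
⊞≋⊞⊞⊛⊞∘∙???
∘⊛∘∘⊛⊛∘∘???
???????????
???????????

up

???????????
???????????
???????????
???⊛∘⊛∙≋???
???∙∘∙≋⊛???
≋∘∘≋∘⊚∘∘???
∙∘∘∙⊞∘≋⊛???
∘∘∙∙∘∘∘⊛???
⊞≋⊞⊞⊛⊞∘∙???
∘⊛∘∘⊛⊛∘∘???
???????????

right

???????????
???????????
???????????
??⊛∘⊛∙≋⊛???
??∙∘∙≋⊛∘???
∘∘≋∘∘⊚∘⊞???
∘∘∙⊞∘≋⊛∙???
∘∙∙∘∘∘⊛⊛???
≋⊞⊞⊛⊞∘∙????
⊛∘∘⊛⊛∘∘????
???????????

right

???????????
???????????
???????????
?⊛∘⊛∙≋⊛∘???
?∙∘∙≋⊛∘⊛???
∘≋∘∘∘⊚⊞⊛???
∘∙⊞∘≋⊛∙∘???
∙∙∘∘∘⊛⊛∙???
⊞⊞⊛⊞∘∙?????
∘∘⊛⊛∘∘?????
???????????

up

???????????
???????????
???????????
???≋∘⊞⊛∙???
?⊛∘⊛∙≋⊛∘???
?∙∘∙≋⊚∘⊛???
∘≋∘∘∘∘⊞⊛???
∘∙⊞∘≋⊛∙∘???
∙∙∘∘∘⊛⊛∙???
⊞⊞⊛⊞∘∙?????
∘∘⊛⊛∘∘?????

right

???????????
???????????
???????????
??≋∘⊞⊛∙⊛???
⊛∘⊛∙≋⊛∘∙???
∙∘∙≋⊛⊚⊛≋???
≋∘∘∘∘⊞⊛⊛???
∙⊞∘≋⊛∙∘⊞???
∙∘∘∘⊛⊛∙????
⊞⊛⊞∘∙??????
∘⊛⊛∘∘??????

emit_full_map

???????≋∘⊞⊛∙⊛
?????⊛∘⊛∙≋⊛∘∙
?????∙∘∙≋⊛⊚⊛≋
∘∘≋∘∘≋∘∘∘∘⊞⊛⊛
∘∘∙∘∘∙⊞∘≋⊛∙∘⊞
⊛∘∘∘∙∙∘∘∘⊛⊛∙?
∘∘⊞≋⊞⊞⊛⊞∘∙???
≋∙∘⊛∘∘⊛⊛∘∘???

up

???????????
???????????
???????????
???∘∘⊞∙⊛???
??≋∘⊞⊛∙⊛???
⊛∘⊛∙≋⊚∘∙???
∙∘∙≋⊛∘⊛≋???
≋∘∘∘∘⊞⊛⊛???
∙⊞∘≋⊛∙∘⊞???
∙∘∘∘⊛⊛∙????
⊞⊛⊞∘∙??????

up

⊞⊞⊞⊞⊞⊞⊞⊞⊞⊞⊞
???????????
???????????
???∙⊛⊞∘⊛???
???∘∘⊞∙⊛???
??≋∘⊞⊚∙⊛???
⊛∘⊛∙≋⊛∘∙???
∙∘∙≋⊛∘⊛≋???
≋∘∘∘∘⊞⊛⊛???
∙⊞∘≋⊛∙∘⊞???
∙∘∘∘⊛⊛∙????

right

⊞⊞⊞⊞⊞⊞⊞⊞⊞⊞⊞
???????????
???????????
??∙⊛⊞∘⊛∘???
??∘∘⊞∙⊛∘???
?≋∘⊞⊛⊚⊛∘???
∘⊛∙≋⊛∘∙∘???
∘∙≋⊛∘⊛≋∙???
∘∘∘∘⊞⊛⊛????
⊞∘≋⊛∙∘⊞????
∘∘∘⊛⊛∙?????

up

⊞⊞⊞⊞⊞⊞⊞⊞⊞⊞⊞
⊞⊞⊞⊞⊞⊞⊞⊞⊞⊞⊞
???????????
???⊞∙⊞∘∘???
??∙⊛⊞∘⊛∘???
??∘∘⊞⊚⊛∘???
?≋∘⊞⊛∙⊛∘???
∘⊛∙≋⊛∘∙∘???
∘∙≋⊛∘⊛≋∙???
∘∘∘∘⊞⊛⊛????
⊞∘≋⊛∙∘⊞????

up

⊞⊞⊞⊞⊞⊞⊞⊞⊞⊞⊞
⊞⊞⊞⊞⊞⊞⊞⊞⊞⊞⊞
⊞⊞⊞⊞⊞⊞⊞⊞⊞⊞⊞
???∙∙∘∘∘???
???⊞∙⊞∘∘???
??∙⊛⊞⊚⊛∘???
??∘∘⊞∙⊛∘???
?≋∘⊞⊛∙⊛∘???
∘⊛∙≋⊛∘∙∘???
∘∙≋⊛∘⊛≋∙???
∘∘∘∘⊞⊛⊛????

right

⊞⊞⊞⊞⊞⊞⊞⊞⊞⊞⊞
⊞⊞⊞⊞⊞⊞⊞⊞⊞⊞⊞
⊞⊞⊞⊞⊞⊞⊞⊞⊞⊞⊞
??∙∙∘∘∘≋???
??⊞∙⊞∘∘∘???
?∙⊛⊞∘⊚∘∙???
?∘∘⊞∙⊛∘∘???
≋∘⊞⊛∙⊛∘⊞???
⊛∙≋⊛∘∙∘????
∙≋⊛∘⊛≋∙????
∘∘∘⊞⊛⊛?????

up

⊞⊞⊞⊞⊞⊞⊞⊞⊞⊞⊞
⊞⊞⊞⊞⊞⊞⊞⊞⊞⊞⊞
⊞⊞⊞⊞⊞⊞⊞⊞⊞⊞⊞
⊞⊞⊞⊞⊞⊞⊞⊞⊞⊞⊞
??∙∙∘∘∘≋???
??⊞∙⊞⊚∘∘???
?∙⊛⊞∘⊛∘∙???
?∘∘⊞∙⊛∘∘???
≋∘⊞⊛∙⊛∘⊞???
⊛∙≋⊛∘∙∘????
∙≋⊛∘⊛≋∙????

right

⊞⊞⊞⊞⊞⊞⊞⊞⊞⊞⊞
⊞⊞⊞⊞⊞⊞⊞⊞⊞⊞⊞
⊞⊞⊞⊞⊞⊞⊞⊞⊞⊞⊞
⊞⊞⊞⊞⊞⊞⊞⊞⊞⊞⊞
?∙∙∘∘∘≋⊛???
?⊞∙⊞∘⊚∘∘???
∙⊛⊞∘⊛∘∙∘???
∘∘⊞∙⊛∘∘⊛???
∘⊞⊛∙⊛∘⊞????
∙≋⊛∘∙∘?????
≋⊛∘⊛≋∙?????

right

⊞⊞⊞⊞⊞⊞⊞⊞⊞⊞⊞
⊞⊞⊞⊞⊞⊞⊞⊞⊞⊞⊞
⊞⊞⊞⊞⊞⊞⊞⊞⊞⊞⊞
⊞⊞⊞⊞⊞⊞⊞⊞⊞⊞⊞
∙∙∘∘∘≋⊛∘???
⊞∙⊞∘∘⊚∘∙???
⊛⊞∘⊛∘∙∘⊛???
∘⊞∙⊛∘∘⊛∘???
⊞⊛∙⊛∘⊞?????
≋⊛∘∙∘??????
⊛∘⊛≋∙??????

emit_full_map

?????????∙∙∘∘∘≋⊛∘
?????????⊞∙⊞∘∘⊚∘∙
????????∙⊛⊞∘⊛∘∙∘⊛
????????∘∘⊞∙⊛∘∘⊛∘
???????≋∘⊞⊛∙⊛∘⊞??
?????⊛∘⊛∙≋⊛∘∙∘???
?????∙∘∙≋⊛∘⊛≋∙???
∘∘≋∘∘≋∘∘∘∘⊞⊛⊛????
∘∘∙∘∘∙⊞∘≋⊛∙∘⊞????
⊛∘∘∘∙∙∘∘∘⊛⊛∙?????
∘∘⊞≋⊞⊞⊛⊞∘∙???????
≋∙∘⊛∘∘⊛⊛∘∘???????

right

⊞⊞⊞⊞⊞⊞⊞⊞⊞⊞⊞
⊞⊞⊞⊞⊞⊞⊞⊞⊞⊞⊞
⊞⊞⊞⊞⊞⊞⊞⊞⊞⊞⊞
⊞⊞⊞⊞⊞⊞⊞⊞⊞⊞⊞
∙∘∘∘≋⊛∘∘???
∙⊞∘∘∘⊚∙∘???
⊞∘⊛∘∙∘⊛∘???
⊞∙⊛∘∘⊛∘∙???
⊛∙⊛∘⊞??????
⊛∘∙∘???????
∘⊛≋∙???????

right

⊞⊞⊞⊞⊞⊞⊞⊞⊞⊞⊞
⊞⊞⊞⊞⊞⊞⊞⊞⊞⊞⊞
⊞⊞⊞⊞⊞⊞⊞⊞⊞⊞⊞
⊞⊞⊞⊞⊞⊞⊞⊞⊞⊞⊞
∘∘∘≋⊛∘∘∘???
⊞∘∘∘∘⊚∘⊛???
∘⊛∘∙∘⊛∘≋???
∙⊛∘∘⊛∘∙∙???
∙⊛∘⊞???????
∘∙∘????????
⊛≋∙????????

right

⊞⊞⊞⊞⊞⊞⊞⊞⊞⊞⊞
⊞⊞⊞⊞⊞⊞⊞⊞⊞⊞⊞
⊞⊞⊞⊞⊞⊞⊞⊞⊞⊞⊞
⊞⊞⊞⊞⊞⊞⊞⊞⊞⊞⊞
∘∘≋⊛∘∘∘∘???
∘∘∘∘∙⊚⊛∙???
⊛∘∙∘⊛∘≋∙???
⊛∘∘⊛∘∙∙∙???
⊛∘⊞????????
∙∘?????????
≋∙?????????

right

⊞⊞⊞⊞⊞⊞⊞⊞⊞⊞⊞
⊞⊞⊞⊞⊞⊞⊞⊞⊞⊞⊞
⊞⊞⊞⊞⊞⊞⊞⊞⊞⊞⊞
⊞⊞⊞⊞⊞⊞⊞⊞⊞⊞⊞
∘≋⊛∘∘∘∘∙??⊞
∘∘∘∙∘⊚∙∙??⊞
∘∙∘⊛∘≋∙∘??⊞
∘∘⊛∘∙∙∙∘??⊞
∘⊞????????⊞
∘?????????⊞
∙?????????⊞

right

⊞⊞⊞⊞⊞⊞⊞⊞⊞⊞⊞
⊞⊞⊞⊞⊞⊞⊞⊞⊞⊞⊞
⊞⊞⊞⊞⊞⊞⊞⊞⊞⊞⊞
⊞⊞⊞⊞⊞⊞⊞⊞⊞⊞⊞
≋⊛∘∘∘∘∙∙?⊞⊞
∘∘∙∘⊛⊚∙∘?⊞⊞
∙∘⊛∘≋∙∘∙?⊞⊞
∘⊛∘∙∙∙∘⊛?⊞⊞
⊞????????⊞⊞
?????????⊞⊞
?????????⊞⊞

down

⊞⊞⊞⊞⊞⊞⊞⊞⊞⊞⊞
⊞⊞⊞⊞⊞⊞⊞⊞⊞⊞⊞
⊞⊞⊞⊞⊞⊞⊞⊞⊞⊞⊞
≋⊛∘∘∘∘∙∙?⊞⊞
∘∘∙∘⊛∙∙∘?⊞⊞
∙∘⊛∘≋⊚∘∙?⊞⊞
∘⊛∘∙∙∙∘⊛?⊞⊞
⊞??⊛∘∙⊞∘?⊞⊞
?????????⊞⊞
?????????⊞⊞
?????????⊞⊞

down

⊞⊞⊞⊞⊞⊞⊞⊞⊞⊞⊞
⊞⊞⊞⊞⊞⊞⊞⊞⊞⊞⊞
≋⊛∘∘∘∘∙∙?⊞⊞
∘∘∙∘⊛∙∙∘?⊞⊞
∙∘⊛∘≋∙∘∙?⊞⊞
∘⊛∘∙∙⊚∘⊛?⊞⊞
⊞??⊛∘∙⊞∘?⊞⊞
???∙⊛∘∘∘?⊞⊞
?????????⊞⊞
?????????⊞⊞
?????????⊞⊞

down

⊞⊞⊞⊞⊞⊞⊞⊞⊞⊞⊞
≋⊛∘∘∘∘∙∙?⊞⊞
∘∘∙∘⊛∙∙∘?⊞⊞
∙∘⊛∘≋∙∘∙?⊞⊞
∘⊛∘∙∙∙∘⊛?⊞⊞
⊞??⊛∘⊚⊞∘?⊞⊞
???∙⊛∘∘∘?⊞⊞
???⊛⊛∘⊛⊞?⊞⊞
?????????⊞⊞
?????????⊞⊞
?????????⊞⊞

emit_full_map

?????????∙∙∘∘∘≋⊛∘∘∘∘∙∙
?????????⊞∙⊞∘∘∘∘∙∘⊛∙∙∘
????????∙⊛⊞∘⊛∘∙∘⊛∘≋∙∘∙
????????∘∘⊞∙⊛∘∘⊛∘∙∙∙∘⊛
???????≋∘⊞⊛∙⊛∘⊞??⊛∘⊚⊞∘
?????⊛∘⊛∙≋⊛∘∙∘???∙⊛∘∘∘
?????∙∘∙≋⊛∘⊛≋∙???⊛⊛∘⊛⊞
∘∘≋∘∘≋∘∘∘∘⊞⊛⊛?????????
∘∘∙∘∘∙⊞∘≋⊛∙∘⊞?????????
⊛∘∘∘∙∙∘∘∘⊛⊛∙??????????
∘∘⊞≋⊞⊞⊛⊞∘∙????????????
≋∙∘⊛∘∘⊛⊛∘∘????????????

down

≋⊛∘∘∘∘∙∙?⊞⊞
∘∘∙∘⊛∙∙∘?⊞⊞
∙∘⊛∘≋∙∘∙?⊞⊞
∘⊛∘∙∙∙∘⊛?⊞⊞
⊞??⊛∘∙⊞∘?⊞⊞
???∙⊛⊚∘∘?⊞⊞
???⊛⊛∘⊛⊞?⊞⊞
???∙∘⊞⊛∘?⊞⊞
?????????⊞⊞
?????????⊞⊞
?????????⊞⊞

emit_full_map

?????????∙∙∘∘∘≋⊛∘∘∘∘∙∙
?????????⊞∙⊞∘∘∘∘∙∘⊛∙∙∘
????????∙⊛⊞∘⊛∘∙∘⊛∘≋∙∘∙
????????∘∘⊞∙⊛∘∘⊛∘∙∙∙∘⊛
???????≋∘⊞⊛∙⊛∘⊞??⊛∘∙⊞∘
?????⊛∘⊛∙≋⊛∘∙∘???∙⊛⊚∘∘
?????∙∘∙≋⊛∘⊛≋∙???⊛⊛∘⊛⊞
∘∘≋∘∘≋∘∘∘∘⊞⊛⊛????∙∘⊞⊛∘
∘∘∙∘∘∙⊞∘≋⊛∙∘⊞?????????
⊛∘∘∘∙∙∘∘∘⊛⊛∙??????????
∘∘⊞≋⊞⊞⊛⊞∘∙????????????
≋∙∘⊛∘∘⊛⊛∘∘????????????


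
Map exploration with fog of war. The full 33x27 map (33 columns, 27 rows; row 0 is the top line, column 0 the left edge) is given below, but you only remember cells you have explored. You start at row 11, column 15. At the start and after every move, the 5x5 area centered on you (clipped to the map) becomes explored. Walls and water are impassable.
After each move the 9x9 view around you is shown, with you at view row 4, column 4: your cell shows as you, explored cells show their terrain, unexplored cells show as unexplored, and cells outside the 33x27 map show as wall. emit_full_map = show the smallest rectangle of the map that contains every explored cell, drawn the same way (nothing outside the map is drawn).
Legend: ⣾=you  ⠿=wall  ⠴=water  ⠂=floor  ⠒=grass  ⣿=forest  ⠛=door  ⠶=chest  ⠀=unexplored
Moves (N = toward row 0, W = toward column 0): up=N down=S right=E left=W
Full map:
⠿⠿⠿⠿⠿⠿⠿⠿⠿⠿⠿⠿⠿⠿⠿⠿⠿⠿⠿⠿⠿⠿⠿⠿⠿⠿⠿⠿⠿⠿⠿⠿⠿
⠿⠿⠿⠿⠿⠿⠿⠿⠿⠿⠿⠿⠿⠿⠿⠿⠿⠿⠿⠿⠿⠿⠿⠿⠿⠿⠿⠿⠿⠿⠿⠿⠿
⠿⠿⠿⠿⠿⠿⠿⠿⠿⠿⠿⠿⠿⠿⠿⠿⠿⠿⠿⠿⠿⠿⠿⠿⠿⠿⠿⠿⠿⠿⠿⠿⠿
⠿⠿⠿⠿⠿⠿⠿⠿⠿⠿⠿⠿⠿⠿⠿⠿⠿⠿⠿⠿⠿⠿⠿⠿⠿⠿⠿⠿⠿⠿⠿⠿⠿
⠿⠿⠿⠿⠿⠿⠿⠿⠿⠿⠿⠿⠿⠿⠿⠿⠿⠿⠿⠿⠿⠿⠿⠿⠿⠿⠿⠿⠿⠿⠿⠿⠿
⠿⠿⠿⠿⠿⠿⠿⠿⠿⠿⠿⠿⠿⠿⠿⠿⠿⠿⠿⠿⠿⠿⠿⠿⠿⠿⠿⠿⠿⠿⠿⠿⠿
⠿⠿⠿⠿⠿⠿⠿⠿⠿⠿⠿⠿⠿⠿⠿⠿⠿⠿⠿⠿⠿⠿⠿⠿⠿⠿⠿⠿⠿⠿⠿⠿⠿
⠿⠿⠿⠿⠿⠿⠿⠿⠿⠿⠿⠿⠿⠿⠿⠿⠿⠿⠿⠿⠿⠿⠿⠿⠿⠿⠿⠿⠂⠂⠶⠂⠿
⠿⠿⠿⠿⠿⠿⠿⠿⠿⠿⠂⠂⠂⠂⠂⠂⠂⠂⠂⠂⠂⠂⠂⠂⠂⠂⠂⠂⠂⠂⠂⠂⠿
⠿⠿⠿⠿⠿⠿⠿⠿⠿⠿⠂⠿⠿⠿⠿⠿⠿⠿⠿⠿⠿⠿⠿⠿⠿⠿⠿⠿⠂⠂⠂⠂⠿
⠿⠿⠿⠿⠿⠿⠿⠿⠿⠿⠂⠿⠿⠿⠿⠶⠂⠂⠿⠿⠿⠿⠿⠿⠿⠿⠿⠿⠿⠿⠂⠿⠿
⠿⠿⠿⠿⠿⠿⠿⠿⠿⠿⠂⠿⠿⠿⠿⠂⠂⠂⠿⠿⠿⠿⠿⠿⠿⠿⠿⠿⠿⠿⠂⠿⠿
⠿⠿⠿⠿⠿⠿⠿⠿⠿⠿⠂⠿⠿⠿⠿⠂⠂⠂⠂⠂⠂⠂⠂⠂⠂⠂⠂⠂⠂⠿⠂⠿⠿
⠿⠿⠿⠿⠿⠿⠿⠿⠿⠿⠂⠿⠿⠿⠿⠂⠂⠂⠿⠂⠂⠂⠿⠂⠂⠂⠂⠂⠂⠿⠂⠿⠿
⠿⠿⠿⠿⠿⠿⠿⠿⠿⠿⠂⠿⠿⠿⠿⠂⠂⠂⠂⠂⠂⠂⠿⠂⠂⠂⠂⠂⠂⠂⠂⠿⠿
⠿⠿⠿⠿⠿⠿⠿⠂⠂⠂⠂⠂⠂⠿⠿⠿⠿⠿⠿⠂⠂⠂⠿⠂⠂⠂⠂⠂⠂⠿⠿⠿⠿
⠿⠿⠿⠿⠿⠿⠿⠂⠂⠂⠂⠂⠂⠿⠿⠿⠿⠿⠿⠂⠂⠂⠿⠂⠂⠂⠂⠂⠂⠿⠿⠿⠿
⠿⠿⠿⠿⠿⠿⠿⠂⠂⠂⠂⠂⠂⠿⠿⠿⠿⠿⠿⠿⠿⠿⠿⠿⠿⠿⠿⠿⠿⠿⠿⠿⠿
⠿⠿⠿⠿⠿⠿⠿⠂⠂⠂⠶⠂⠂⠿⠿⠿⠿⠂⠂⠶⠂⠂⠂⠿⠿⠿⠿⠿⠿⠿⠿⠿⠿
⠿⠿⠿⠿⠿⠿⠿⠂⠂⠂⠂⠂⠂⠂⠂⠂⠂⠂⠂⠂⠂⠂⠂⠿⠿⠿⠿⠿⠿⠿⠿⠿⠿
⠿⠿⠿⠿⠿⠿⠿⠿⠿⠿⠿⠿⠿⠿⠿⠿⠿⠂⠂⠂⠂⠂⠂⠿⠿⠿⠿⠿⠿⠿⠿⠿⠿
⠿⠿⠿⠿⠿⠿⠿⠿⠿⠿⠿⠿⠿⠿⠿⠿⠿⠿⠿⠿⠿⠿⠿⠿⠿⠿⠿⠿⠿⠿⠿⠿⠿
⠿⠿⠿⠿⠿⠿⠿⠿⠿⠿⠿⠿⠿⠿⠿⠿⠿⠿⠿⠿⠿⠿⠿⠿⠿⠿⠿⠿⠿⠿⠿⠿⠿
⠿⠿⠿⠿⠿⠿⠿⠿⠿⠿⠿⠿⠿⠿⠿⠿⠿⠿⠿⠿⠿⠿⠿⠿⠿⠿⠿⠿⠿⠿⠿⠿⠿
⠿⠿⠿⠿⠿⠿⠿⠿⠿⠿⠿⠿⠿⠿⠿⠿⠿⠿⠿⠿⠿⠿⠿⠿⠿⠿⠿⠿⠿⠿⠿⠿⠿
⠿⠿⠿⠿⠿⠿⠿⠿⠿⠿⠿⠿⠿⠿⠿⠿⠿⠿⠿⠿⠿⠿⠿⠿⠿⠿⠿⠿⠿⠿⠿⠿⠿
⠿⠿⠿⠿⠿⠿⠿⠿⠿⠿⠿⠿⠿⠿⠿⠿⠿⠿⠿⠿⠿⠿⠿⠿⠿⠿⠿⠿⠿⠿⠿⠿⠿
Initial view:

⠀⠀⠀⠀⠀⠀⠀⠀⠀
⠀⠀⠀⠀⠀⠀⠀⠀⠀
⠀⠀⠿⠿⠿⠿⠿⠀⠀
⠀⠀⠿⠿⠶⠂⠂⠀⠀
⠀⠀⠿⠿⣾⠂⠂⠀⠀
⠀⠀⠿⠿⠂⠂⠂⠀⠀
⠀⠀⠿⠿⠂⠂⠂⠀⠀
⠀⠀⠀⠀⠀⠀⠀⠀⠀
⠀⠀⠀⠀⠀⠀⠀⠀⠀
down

⠀⠀⠀⠀⠀⠀⠀⠀⠀
⠀⠀⠿⠿⠿⠿⠿⠀⠀
⠀⠀⠿⠿⠶⠂⠂⠀⠀
⠀⠀⠿⠿⠂⠂⠂⠀⠀
⠀⠀⠿⠿⣾⠂⠂⠀⠀
⠀⠀⠿⠿⠂⠂⠂⠀⠀
⠀⠀⠿⠿⠂⠂⠂⠀⠀
⠀⠀⠀⠀⠀⠀⠀⠀⠀
⠀⠀⠀⠀⠀⠀⠀⠀⠀

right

⠀⠀⠀⠀⠀⠀⠀⠀⠀
⠀⠿⠿⠿⠿⠿⠀⠀⠀
⠀⠿⠿⠶⠂⠂⠿⠀⠀
⠀⠿⠿⠂⠂⠂⠿⠀⠀
⠀⠿⠿⠂⣾⠂⠂⠀⠀
⠀⠿⠿⠂⠂⠂⠿⠀⠀
⠀⠿⠿⠂⠂⠂⠂⠀⠀
⠀⠀⠀⠀⠀⠀⠀⠀⠀
⠀⠀⠀⠀⠀⠀⠀⠀⠀

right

⠀⠀⠀⠀⠀⠀⠀⠀⠀
⠿⠿⠿⠿⠿⠀⠀⠀⠀
⠿⠿⠶⠂⠂⠿⠿⠀⠀
⠿⠿⠂⠂⠂⠿⠿⠀⠀
⠿⠿⠂⠂⣾⠂⠂⠀⠀
⠿⠿⠂⠂⠂⠿⠂⠀⠀
⠿⠿⠂⠂⠂⠂⠂⠀⠀
⠀⠀⠀⠀⠀⠀⠀⠀⠀
⠀⠀⠀⠀⠀⠀⠀⠀⠀

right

⠀⠀⠀⠀⠀⠀⠀⠀⠀
⠿⠿⠿⠿⠀⠀⠀⠀⠀
⠿⠶⠂⠂⠿⠿⠿⠀⠀
⠿⠂⠂⠂⠿⠿⠿⠀⠀
⠿⠂⠂⠂⣾⠂⠂⠀⠀
⠿⠂⠂⠂⠿⠂⠂⠀⠀
⠿⠂⠂⠂⠂⠂⠂⠀⠀
⠀⠀⠀⠀⠀⠀⠀⠀⠀
⠀⠀⠀⠀⠀⠀⠀⠀⠀

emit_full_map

⠿⠿⠿⠿⠿⠀⠀⠀
⠿⠿⠶⠂⠂⠿⠿⠿
⠿⠿⠂⠂⠂⠿⠿⠿
⠿⠿⠂⠂⠂⣾⠂⠂
⠿⠿⠂⠂⠂⠿⠂⠂
⠿⠿⠂⠂⠂⠂⠂⠂

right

⠀⠀⠀⠀⠀⠀⠀⠀⠀
⠿⠿⠿⠀⠀⠀⠀⠀⠀
⠶⠂⠂⠿⠿⠿⠿⠀⠀
⠂⠂⠂⠿⠿⠿⠿⠀⠀
⠂⠂⠂⠂⣾⠂⠂⠀⠀
⠂⠂⠂⠿⠂⠂⠂⠀⠀
⠂⠂⠂⠂⠂⠂⠂⠀⠀
⠀⠀⠀⠀⠀⠀⠀⠀⠀
⠀⠀⠀⠀⠀⠀⠀⠀⠀

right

⠀⠀⠀⠀⠀⠀⠀⠀⠀
⠿⠿⠀⠀⠀⠀⠀⠀⠀
⠂⠂⠿⠿⠿⠿⠿⠀⠀
⠂⠂⠿⠿⠿⠿⠿⠀⠀
⠂⠂⠂⠂⣾⠂⠂⠀⠀
⠂⠂⠿⠂⠂⠂⠿⠀⠀
⠂⠂⠂⠂⠂⠂⠿⠀⠀
⠀⠀⠀⠀⠀⠀⠀⠀⠀
⠀⠀⠀⠀⠀⠀⠀⠀⠀

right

⠀⠀⠀⠀⠀⠀⠀⠀⠀
⠿⠀⠀⠀⠀⠀⠀⠀⠀
⠂⠿⠿⠿⠿⠿⠿⠀⠀
⠂⠿⠿⠿⠿⠿⠿⠀⠀
⠂⠂⠂⠂⣾⠂⠂⠀⠀
⠂⠿⠂⠂⠂⠿⠂⠀⠀
⠂⠂⠂⠂⠂⠿⠂⠀⠀
⠀⠀⠀⠀⠀⠀⠀⠀⠀
⠀⠀⠀⠀⠀⠀⠀⠀⠀

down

⠿⠀⠀⠀⠀⠀⠀⠀⠀
⠂⠿⠿⠿⠿⠿⠿⠀⠀
⠂⠿⠿⠿⠿⠿⠿⠀⠀
⠂⠂⠂⠂⠂⠂⠂⠀⠀
⠂⠿⠂⠂⣾⠿⠂⠀⠀
⠂⠂⠂⠂⠂⠿⠂⠀⠀
⠀⠀⠂⠂⠂⠿⠂⠀⠀
⠀⠀⠀⠀⠀⠀⠀⠀⠀
⠀⠀⠀⠀⠀⠀⠀⠀⠀

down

⠂⠿⠿⠿⠿⠿⠿⠀⠀
⠂⠿⠿⠿⠿⠿⠿⠀⠀
⠂⠂⠂⠂⠂⠂⠂⠀⠀
⠂⠿⠂⠂⠂⠿⠂⠀⠀
⠂⠂⠂⠂⣾⠿⠂⠀⠀
⠀⠀⠂⠂⠂⠿⠂⠀⠀
⠀⠀⠂⠂⠂⠿⠂⠀⠀
⠀⠀⠀⠀⠀⠀⠀⠀⠀
⠀⠀⠀⠀⠀⠀⠀⠀⠀

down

⠂⠿⠿⠿⠿⠿⠿⠀⠀
⠂⠂⠂⠂⠂⠂⠂⠀⠀
⠂⠿⠂⠂⠂⠿⠂⠀⠀
⠂⠂⠂⠂⠂⠿⠂⠀⠀
⠀⠀⠂⠂⣾⠿⠂⠀⠀
⠀⠀⠂⠂⠂⠿⠂⠀⠀
⠀⠀⠿⠿⠿⠿⠿⠀⠀
⠀⠀⠀⠀⠀⠀⠀⠀⠀
⠀⠀⠀⠀⠀⠀⠀⠀⠀

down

⠂⠂⠂⠂⠂⠂⠂⠀⠀
⠂⠿⠂⠂⠂⠿⠂⠀⠀
⠂⠂⠂⠂⠂⠿⠂⠀⠀
⠀⠀⠂⠂⠂⠿⠂⠀⠀
⠀⠀⠂⠂⣾⠿⠂⠀⠀
⠀⠀⠿⠿⠿⠿⠿⠀⠀
⠀⠀⠶⠂⠂⠂⠿⠀⠀
⠀⠀⠀⠀⠀⠀⠀⠀⠀
⠀⠀⠀⠀⠀⠀⠀⠀⠀

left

⠂⠂⠂⠂⠂⠂⠂⠂⠀
⠂⠂⠿⠂⠂⠂⠿⠂⠀
⠂⠂⠂⠂⠂⠂⠿⠂⠀
⠀⠀⠿⠂⠂⠂⠿⠂⠀
⠀⠀⠿⠂⣾⠂⠿⠂⠀
⠀⠀⠿⠿⠿⠿⠿⠿⠀
⠀⠀⠂⠶⠂⠂⠂⠿⠀
⠀⠀⠀⠀⠀⠀⠀⠀⠀
⠀⠀⠀⠀⠀⠀⠀⠀⠀

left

⠂⠂⠂⠂⠂⠂⠂⠂⠂
⠂⠂⠂⠿⠂⠂⠂⠿⠂
⠂⠂⠂⠂⠂⠂⠂⠿⠂
⠀⠀⠿⠿⠂⠂⠂⠿⠂
⠀⠀⠿⠿⣾⠂⠂⠿⠂
⠀⠀⠿⠿⠿⠿⠿⠿⠿
⠀⠀⠂⠂⠶⠂⠂⠂⠿
⠀⠀⠀⠀⠀⠀⠀⠀⠀
⠀⠀⠀⠀⠀⠀⠀⠀⠀

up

⠂⠂⠂⠿⠿⠿⠿⠿⠿
⠂⠂⠂⠂⠂⠂⠂⠂⠂
⠂⠂⠂⠿⠂⠂⠂⠿⠂
⠂⠂⠂⠂⠂⠂⠂⠿⠂
⠀⠀⠿⠿⣾⠂⠂⠿⠂
⠀⠀⠿⠿⠂⠂⠂⠿⠂
⠀⠀⠿⠿⠿⠿⠿⠿⠿
⠀⠀⠂⠂⠶⠂⠂⠂⠿
⠀⠀⠀⠀⠀⠀⠀⠀⠀

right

⠂⠂⠿⠿⠿⠿⠿⠿⠀
⠂⠂⠂⠂⠂⠂⠂⠂⠀
⠂⠂⠿⠂⠂⠂⠿⠂⠀
⠂⠂⠂⠂⠂⠂⠿⠂⠀
⠀⠿⠿⠂⣾⠂⠿⠂⠀
⠀⠿⠿⠂⠂⠂⠿⠂⠀
⠀⠿⠿⠿⠿⠿⠿⠿⠀
⠀⠂⠂⠶⠂⠂⠂⠿⠀
⠀⠀⠀⠀⠀⠀⠀⠀⠀

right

⠂⠿⠿⠿⠿⠿⠿⠀⠀
⠂⠂⠂⠂⠂⠂⠂⠀⠀
⠂⠿⠂⠂⠂⠿⠂⠀⠀
⠂⠂⠂⠂⠂⠿⠂⠀⠀
⠿⠿⠂⠂⣾⠿⠂⠀⠀
⠿⠿⠂⠂⠂⠿⠂⠀⠀
⠿⠿⠿⠿⠿⠿⠿⠀⠀
⠂⠂⠶⠂⠂⠂⠿⠀⠀
⠀⠀⠀⠀⠀⠀⠀⠀⠀

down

⠂⠂⠂⠂⠂⠂⠂⠀⠀
⠂⠿⠂⠂⠂⠿⠂⠀⠀
⠂⠂⠂⠂⠂⠿⠂⠀⠀
⠿⠿⠂⠂⠂⠿⠂⠀⠀
⠿⠿⠂⠂⣾⠿⠂⠀⠀
⠿⠿⠿⠿⠿⠿⠿⠀⠀
⠂⠂⠶⠂⠂⠂⠿⠀⠀
⠀⠀⠀⠀⠀⠀⠀⠀⠀
⠀⠀⠀⠀⠀⠀⠀⠀⠀

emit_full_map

⠿⠿⠿⠿⠿⠀⠀⠀⠀⠀⠀
⠿⠿⠶⠂⠂⠿⠿⠿⠿⠿⠿
⠿⠿⠂⠂⠂⠿⠿⠿⠿⠿⠿
⠿⠿⠂⠂⠂⠂⠂⠂⠂⠂⠂
⠿⠿⠂⠂⠂⠿⠂⠂⠂⠿⠂
⠿⠿⠂⠂⠂⠂⠂⠂⠂⠿⠂
⠀⠀⠀⠀⠿⠿⠂⠂⠂⠿⠂
⠀⠀⠀⠀⠿⠿⠂⠂⣾⠿⠂
⠀⠀⠀⠀⠿⠿⠿⠿⠿⠿⠿
⠀⠀⠀⠀⠂⠂⠶⠂⠂⠂⠿

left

⠂⠂⠂⠂⠂⠂⠂⠂⠀
⠂⠂⠿⠂⠂⠂⠿⠂⠀
⠂⠂⠂⠂⠂⠂⠿⠂⠀
⠀⠿⠿⠂⠂⠂⠿⠂⠀
⠀⠿⠿⠂⣾⠂⠿⠂⠀
⠀⠿⠿⠿⠿⠿⠿⠿⠀
⠀⠂⠂⠶⠂⠂⠂⠿⠀
⠀⠀⠀⠀⠀⠀⠀⠀⠀
⠀⠀⠀⠀⠀⠀⠀⠀⠀

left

⠂⠂⠂⠂⠂⠂⠂⠂⠂
⠂⠂⠂⠿⠂⠂⠂⠿⠂
⠂⠂⠂⠂⠂⠂⠂⠿⠂
⠀⠀⠿⠿⠂⠂⠂⠿⠂
⠀⠀⠿⠿⣾⠂⠂⠿⠂
⠀⠀⠿⠿⠿⠿⠿⠿⠿
⠀⠀⠂⠂⠶⠂⠂⠂⠿
⠀⠀⠀⠀⠀⠀⠀⠀⠀
⠀⠀⠀⠀⠀⠀⠀⠀⠀

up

⠂⠂⠂⠿⠿⠿⠿⠿⠿
⠂⠂⠂⠂⠂⠂⠂⠂⠂
⠂⠂⠂⠿⠂⠂⠂⠿⠂
⠂⠂⠂⠂⠂⠂⠂⠿⠂
⠀⠀⠿⠿⣾⠂⠂⠿⠂
⠀⠀⠿⠿⠂⠂⠂⠿⠂
⠀⠀⠿⠿⠿⠿⠿⠿⠿
⠀⠀⠂⠂⠶⠂⠂⠂⠿
⠀⠀⠀⠀⠀⠀⠀⠀⠀


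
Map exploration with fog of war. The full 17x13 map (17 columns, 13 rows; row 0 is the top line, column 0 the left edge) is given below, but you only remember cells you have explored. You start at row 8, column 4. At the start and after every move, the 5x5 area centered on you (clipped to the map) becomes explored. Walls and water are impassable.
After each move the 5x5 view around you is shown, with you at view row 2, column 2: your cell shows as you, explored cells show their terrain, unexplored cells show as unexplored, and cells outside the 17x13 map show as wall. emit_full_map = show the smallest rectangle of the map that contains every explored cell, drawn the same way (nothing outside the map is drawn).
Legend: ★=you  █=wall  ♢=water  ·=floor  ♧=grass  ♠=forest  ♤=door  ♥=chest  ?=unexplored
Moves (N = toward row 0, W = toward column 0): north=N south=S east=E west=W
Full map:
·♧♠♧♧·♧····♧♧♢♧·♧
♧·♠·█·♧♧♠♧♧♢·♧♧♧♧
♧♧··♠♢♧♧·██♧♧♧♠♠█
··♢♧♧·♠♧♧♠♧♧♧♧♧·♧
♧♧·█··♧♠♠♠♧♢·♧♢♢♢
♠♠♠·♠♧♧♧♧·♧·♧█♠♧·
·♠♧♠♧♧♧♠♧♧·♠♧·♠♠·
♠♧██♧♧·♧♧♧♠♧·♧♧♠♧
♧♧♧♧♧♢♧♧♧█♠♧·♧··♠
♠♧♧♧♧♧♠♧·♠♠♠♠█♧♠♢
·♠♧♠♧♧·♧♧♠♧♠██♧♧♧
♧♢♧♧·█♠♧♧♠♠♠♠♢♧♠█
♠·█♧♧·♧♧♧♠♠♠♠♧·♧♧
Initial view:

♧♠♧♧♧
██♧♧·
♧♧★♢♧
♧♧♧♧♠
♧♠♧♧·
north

♠·♠♧♧
♧♠♧♧♧
██★♧·
♧♧♧♢♧
♧♧♧♧♠

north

·█··♧
♠·♠♧♧
♧♠★♧♧
██♧♧·
♧♧♧♢♧

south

♠·♠♧♧
♧♠♧♧♧
██★♧·
♧♧♧♢♧
♧♧♧♧♠

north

·█··♧
♠·♠♧♧
♧♠★♧♧
██♧♧·
♧♧♧♢♧

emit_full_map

·█··♧
♠·♠♧♧
♧♠★♧♧
██♧♧·
♧♧♧♢♧
♧♧♧♧♠
♧♠♧♧·

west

♧·█··
♠♠·♠♧
♠♧★♧♧
♧██♧♧
♧♧♧♧♢

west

♧♧·█·
♠♠♠·♠
·♠★♠♧
♠♧██♧
♧♧♧♧♧

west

█♧♧·█
█♠♠♠·
█·★♧♠
█♠♧██
█♧♧♧♧

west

██♧♧·
██♠♠♠
██★♠♧
██♠♧█
██♧♧♧

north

██··♢
██♧♧·
██★♠♠
██·♠♧
██♠♧█

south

██♧♧·
██♠♠♠
██★♠♧
██♠♧█
██♧♧♧

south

██♠♠♠
██·♠♧
██★♧█
██♧♧♧
██♠♧♧


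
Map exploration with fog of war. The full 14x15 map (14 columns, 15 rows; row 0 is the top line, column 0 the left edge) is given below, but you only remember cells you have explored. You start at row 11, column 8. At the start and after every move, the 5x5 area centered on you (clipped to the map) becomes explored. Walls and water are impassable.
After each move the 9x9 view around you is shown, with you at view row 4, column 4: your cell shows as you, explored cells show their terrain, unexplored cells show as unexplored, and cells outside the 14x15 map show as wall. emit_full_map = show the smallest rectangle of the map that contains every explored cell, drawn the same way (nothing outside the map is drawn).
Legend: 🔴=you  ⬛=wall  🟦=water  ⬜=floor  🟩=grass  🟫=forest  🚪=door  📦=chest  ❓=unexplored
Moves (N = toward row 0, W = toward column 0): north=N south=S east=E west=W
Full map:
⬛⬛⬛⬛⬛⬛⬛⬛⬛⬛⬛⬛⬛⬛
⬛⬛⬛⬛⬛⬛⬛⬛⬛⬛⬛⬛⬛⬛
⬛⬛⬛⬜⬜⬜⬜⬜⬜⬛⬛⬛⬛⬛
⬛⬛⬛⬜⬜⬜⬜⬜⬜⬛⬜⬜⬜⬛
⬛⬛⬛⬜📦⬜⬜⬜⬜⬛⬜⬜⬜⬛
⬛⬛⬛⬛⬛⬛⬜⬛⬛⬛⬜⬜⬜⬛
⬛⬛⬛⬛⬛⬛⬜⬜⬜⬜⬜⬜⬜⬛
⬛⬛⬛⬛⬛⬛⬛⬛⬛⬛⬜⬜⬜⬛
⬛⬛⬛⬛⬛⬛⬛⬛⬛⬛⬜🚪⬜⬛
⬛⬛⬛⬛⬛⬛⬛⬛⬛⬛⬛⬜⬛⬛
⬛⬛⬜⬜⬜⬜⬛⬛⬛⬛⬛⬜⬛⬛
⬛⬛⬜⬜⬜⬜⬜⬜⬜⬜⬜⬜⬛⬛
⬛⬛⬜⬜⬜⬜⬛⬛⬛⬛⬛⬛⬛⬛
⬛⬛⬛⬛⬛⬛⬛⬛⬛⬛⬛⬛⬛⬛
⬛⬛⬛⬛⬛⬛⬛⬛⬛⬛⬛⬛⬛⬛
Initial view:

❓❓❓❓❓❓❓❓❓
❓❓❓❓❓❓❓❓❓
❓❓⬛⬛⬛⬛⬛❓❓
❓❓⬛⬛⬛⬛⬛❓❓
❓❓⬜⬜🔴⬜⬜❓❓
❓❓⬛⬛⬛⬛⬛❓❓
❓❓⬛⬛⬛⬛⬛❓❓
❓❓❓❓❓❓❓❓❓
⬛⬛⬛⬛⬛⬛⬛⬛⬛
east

❓❓❓❓❓❓❓❓❓
❓❓❓❓❓❓❓❓❓
❓⬛⬛⬛⬛⬛⬜❓❓
❓⬛⬛⬛⬛⬛⬜❓❓
❓⬜⬜⬜🔴⬜⬜❓❓
❓⬛⬛⬛⬛⬛⬛❓❓
❓⬛⬛⬛⬛⬛⬛❓❓
❓❓❓❓❓❓❓❓❓
⬛⬛⬛⬛⬛⬛⬛⬛⬛

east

❓❓❓❓❓❓❓❓⬛
❓❓❓❓❓❓❓❓⬛
⬛⬛⬛⬛⬛⬜⬛❓⬛
⬛⬛⬛⬛⬛⬜⬛❓⬛
⬜⬜⬜⬜🔴⬜⬛❓⬛
⬛⬛⬛⬛⬛⬛⬛❓⬛
⬛⬛⬛⬛⬛⬛⬛❓⬛
❓❓❓❓❓❓❓❓⬛
⬛⬛⬛⬛⬛⬛⬛⬛⬛

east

❓❓❓❓❓❓❓⬛⬛
❓❓❓❓❓❓❓⬛⬛
⬛⬛⬛⬛⬜⬛⬛⬛⬛
⬛⬛⬛⬛⬜⬛⬛⬛⬛
⬜⬜⬜⬜🔴⬛⬛⬛⬛
⬛⬛⬛⬛⬛⬛⬛⬛⬛
⬛⬛⬛⬛⬛⬛⬛⬛⬛
❓❓❓❓❓❓❓⬛⬛
⬛⬛⬛⬛⬛⬛⬛⬛⬛

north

❓❓❓❓❓❓❓⬛⬛
❓❓❓❓❓❓❓⬛⬛
❓❓⬛⬜🚪⬜⬛⬛⬛
⬛⬛⬛⬛⬜⬛⬛⬛⬛
⬛⬛⬛⬛🔴⬛⬛⬛⬛
⬜⬜⬜⬜⬜⬛⬛⬛⬛
⬛⬛⬛⬛⬛⬛⬛⬛⬛
⬛⬛⬛⬛⬛⬛⬛⬛⬛
❓❓❓❓❓❓❓⬛⬛

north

❓❓❓❓❓❓❓⬛⬛
❓❓❓❓❓❓❓⬛⬛
❓❓⬛⬜⬜⬜⬛⬛⬛
❓❓⬛⬜🚪⬜⬛⬛⬛
⬛⬛⬛⬛🔴⬛⬛⬛⬛
⬛⬛⬛⬛⬜⬛⬛⬛⬛
⬜⬜⬜⬜⬜⬛⬛⬛⬛
⬛⬛⬛⬛⬛⬛⬛⬛⬛
⬛⬛⬛⬛⬛⬛⬛⬛⬛

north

❓❓❓❓❓❓❓⬛⬛
❓❓❓❓❓❓❓⬛⬛
❓❓⬜⬜⬜⬜⬛⬛⬛
❓❓⬛⬜⬜⬜⬛⬛⬛
❓❓⬛⬜🔴⬜⬛⬛⬛
⬛⬛⬛⬛⬜⬛⬛⬛⬛
⬛⬛⬛⬛⬜⬛⬛⬛⬛
⬜⬜⬜⬜⬜⬛⬛⬛⬛
⬛⬛⬛⬛⬛⬛⬛⬛⬛

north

❓❓❓❓❓❓❓⬛⬛
❓❓❓❓❓❓❓⬛⬛
❓❓⬛⬜⬜⬜⬛⬛⬛
❓❓⬜⬜⬜⬜⬛⬛⬛
❓❓⬛⬜🔴⬜⬛⬛⬛
❓❓⬛⬜🚪⬜⬛⬛⬛
⬛⬛⬛⬛⬜⬛⬛⬛⬛
⬛⬛⬛⬛⬜⬛⬛⬛⬛
⬜⬜⬜⬜⬜⬛⬛⬛⬛

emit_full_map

❓❓❓⬛⬜⬜⬜⬛
❓❓❓⬜⬜⬜⬜⬛
❓❓❓⬛⬜🔴⬜⬛
❓❓❓⬛⬜🚪⬜⬛
⬛⬛⬛⬛⬛⬜⬛⬛
⬛⬛⬛⬛⬛⬜⬛⬛
⬜⬜⬜⬜⬜⬜⬛⬛
⬛⬛⬛⬛⬛⬛⬛⬛
⬛⬛⬛⬛⬛⬛⬛⬛

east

❓❓❓❓❓❓⬛⬛⬛
❓❓❓❓❓❓⬛⬛⬛
❓⬛⬜⬜⬜⬛⬛⬛⬛
❓⬜⬜⬜⬜⬛⬛⬛⬛
❓⬛⬜⬜🔴⬛⬛⬛⬛
❓⬛⬜🚪⬜⬛⬛⬛⬛
⬛⬛⬛⬜⬛⬛⬛⬛⬛
⬛⬛⬛⬜⬛⬛⬛⬛⬛
⬜⬜⬜⬜⬛⬛⬛⬛⬛

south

❓❓❓❓❓❓⬛⬛⬛
❓⬛⬜⬜⬜⬛⬛⬛⬛
❓⬜⬜⬜⬜⬛⬛⬛⬛
❓⬛⬜⬜⬜⬛⬛⬛⬛
❓⬛⬜🚪🔴⬛⬛⬛⬛
⬛⬛⬛⬜⬛⬛⬛⬛⬛
⬛⬛⬛⬜⬛⬛⬛⬛⬛
⬜⬜⬜⬜⬛⬛⬛⬛⬛
⬛⬛⬛⬛⬛⬛⬛⬛⬛

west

❓❓❓❓❓❓❓⬛⬛
❓❓⬛⬜⬜⬜⬛⬛⬛
❓❓⬜⬜⬜⬜⬛⬛⬛
❓❓⬛⬜⬜⬜⬛⬛⬛
❓❓⬛⬜🔴⬜⬛⬛⬛
⬛⬛⬛⬛⬜⬛⬛⬛⬛
⬛⬛⬛⬛⬜⬛⬛⬛⬛
⬜⬜⬜⬜⬜⬛⬛⬛⬛
⬛⬛⬛⬛⬛⬛⬛⬛⬛

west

❓❓❓❓❓❓❓❓⬛
❓❓❓⬛⬜⬜⬜⬛⬛
❓❓⬜⬜⬜⬜⬜⬛⬛
❓❓⬛⬛⬜⬜⬜⬛⬛
❓❓⬛⬛🔴🚪⬜⬛⬛
⬛⬛⬛⬛⬛⬜⬛⬛⬛
⬛⬛⬛⬛⬛⬜⬛⬛⬛
⬜⬜⬜⬜⬜⬜⬛⬛⬛
⬛⬛⬛⬛⬛⬛⬛⬛⬛

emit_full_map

❓❓❓⬛⬜⬜⬜⬛
❓❓⬜⬜⬜⬜⬜⬛
❓❓⬛⬛⬜⬜⬜⬛
❓❓⬛⬛🔴🚪⬜⬛
⬛⬛⬛⬛⬛⬜⬛⬛
⬛⬛⬛⬛⬛⬜⬛⬛
⬜⬜⬜⬜⬜⬜⬛⬛
⬛⬛⬛⬛⬛⬛⬛⬛
⬛⬛⬛⬛⬛⬛⬛⬛


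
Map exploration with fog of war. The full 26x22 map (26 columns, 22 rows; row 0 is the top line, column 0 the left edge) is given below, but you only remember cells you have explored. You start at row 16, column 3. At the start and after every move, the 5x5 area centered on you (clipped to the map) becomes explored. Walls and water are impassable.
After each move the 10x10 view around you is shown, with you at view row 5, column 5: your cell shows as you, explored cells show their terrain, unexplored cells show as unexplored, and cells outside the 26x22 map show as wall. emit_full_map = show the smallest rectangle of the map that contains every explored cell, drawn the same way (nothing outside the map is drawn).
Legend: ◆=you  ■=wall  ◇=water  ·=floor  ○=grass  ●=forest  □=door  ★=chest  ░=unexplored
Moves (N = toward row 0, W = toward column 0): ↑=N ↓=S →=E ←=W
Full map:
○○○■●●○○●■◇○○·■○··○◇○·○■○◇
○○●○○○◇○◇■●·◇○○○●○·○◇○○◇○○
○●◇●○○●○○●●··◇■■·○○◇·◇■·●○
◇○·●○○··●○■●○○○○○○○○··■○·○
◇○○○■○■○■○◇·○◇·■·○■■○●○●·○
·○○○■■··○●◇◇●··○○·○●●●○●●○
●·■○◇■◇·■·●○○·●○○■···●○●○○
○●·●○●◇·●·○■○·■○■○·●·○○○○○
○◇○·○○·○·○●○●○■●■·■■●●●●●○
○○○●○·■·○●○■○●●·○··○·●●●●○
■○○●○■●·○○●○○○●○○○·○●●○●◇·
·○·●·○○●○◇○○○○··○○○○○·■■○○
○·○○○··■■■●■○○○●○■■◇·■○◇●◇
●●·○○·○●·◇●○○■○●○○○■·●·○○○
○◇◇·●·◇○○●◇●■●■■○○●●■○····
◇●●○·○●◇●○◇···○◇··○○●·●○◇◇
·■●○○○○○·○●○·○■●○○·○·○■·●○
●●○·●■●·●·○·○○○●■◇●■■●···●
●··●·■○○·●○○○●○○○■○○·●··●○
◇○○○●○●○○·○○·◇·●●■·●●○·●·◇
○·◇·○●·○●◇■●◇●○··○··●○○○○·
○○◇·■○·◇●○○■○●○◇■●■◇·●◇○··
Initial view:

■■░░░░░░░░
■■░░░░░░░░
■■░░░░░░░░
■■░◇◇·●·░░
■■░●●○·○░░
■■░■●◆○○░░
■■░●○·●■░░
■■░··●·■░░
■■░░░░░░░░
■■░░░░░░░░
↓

■■░░░░░░░░
■■░░░░░░░░
■■░◇◇·●·░░
■■░●●○·○░░
■■░■●○○○░░
■■░●○◆●■░░
■■░··●·■░░
■■░○○○●○░░
■■░░░░░░░░
■■░░░░░░░░

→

■░░░░░░░░░
■░░░░░░░░░
■░◇◇·●·░░░
■░●●○·○●░░
■░■●○○○○░░
■░●○·◆■●░░
■░··●·■○░░
■░○○○●○●░░
■░░░░░░░░░
■░░░░░░░░░

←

■■░░░░░░░░
■■░░░░░░░░
■■░◇◇·●·░░
■■░●●○·○●░
■■░■●○○○○░
■■░●○◆●■●░
■■░··●·■○░
■■░○○○●○●░
■■░░░░░░░░
■■░░░░░░░░

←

■■■░░░░░░░
■■■░░░░░░░
■■■░◇◇·●·░
■■■◇●●○·○●
■■■·■●○○○○
■■■●●◆·●■●
■■■●··●·■○
■■■◇○○○●○●
■■■░░░░░░░
■■■░░░░░░░

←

■■■■░░░░░░
■■■■░░░░░░
■■■■░◇◇·●·
■■■■◇●●○·○
■■■■·■●○○○
■■■■●◆○·●■
■■■■●··●·■
■■■■◇○○○●○
■■■■░░░░░░
■■■■░░░░░░

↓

■■■■░░░░░░
■■■■░◇◇·●·
■■■■◇●●○·○
■■■■·■●○○○
■■■■●●○·●■
■■■■●◆·●·■
■■■■◇○○○●○
■■■■○·◇·░░
■■■■░░░░░░
■■■■■■■■■■

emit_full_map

░◇◇·●·░
◇●●○·○●
·■●○○○○
●●○·●■●
●◆·●·■○
◇○○○●○●
○·◇·░░░

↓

■■■■░◇◇·●·
■■■■◇●●○·○
■■■■·■●○○○
■■■■●●○·●■
■■■■●··●·■
■■■■◇◆○○●○
■■■■○·◇·░░
■■■■○○◇·░░
■■■■■■■■■■
■■■■■■■■■■

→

■■■░◇◇·●·░
■■■◇●●○·○●
■■■·■●○○○○
■■■●●○·●■●
■■■●··●·■○
■■■◇○◆○●○●
■■■○·◇·○░░
■■■○○◇·■░░
■■■■■■■■■■
■■■■■■■■■■

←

■■■■░◇◇·●·
■■■■◇●●○·○
■■■■·■●○○○
■■■■●●○·●■
■■■■●··●·■
■■■■◇◆○○●○
■■■■○·◇·○░
■■■■○○◇·■░
■■■■■■■■■■
■■■■■■■■■■

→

■■■░◇◇·●·░
■■■◇●●○·○●
■■■·■●○○○○
■■■●●○·●■●
■■■●··●·■○
■■■◇○◆○●○●
■■■○·◇·○░░
■■■○○◇·■░░
■■■■■■■■■■
■■■■■■■■■■

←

■■■■░◇◇·●·
■■■■◇●●○·○
■■■■·■●○○○
■■■■●●○·●■
■■■■●··●·■
■■■■◇◆○○●○
■■■■○·◇·○░
■■■■○○◇·■░
■■■■■■■■■■
■■■■■■■■■■

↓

■■■■◇●●○·○
■■■■·■●○○○
■■■■●●○·●■
■■■■●··●·■
■■■■◇○○○●○
■■■■○◆◇·○░
■■■■○○◇·■░
■■■■■■■■■■
■■■■■■■■■■
■■■■■■■■■■

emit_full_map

░◇◇·●·░
◇●●○·○●
·■●○○○○
●●○·●■●
●··●·■○
◇○○○●○●
○◆◇·○░░
○○◇·■░░

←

■■■■■◇●●○·
■■■■■·■●○○
■■■■■●●○·●
■■■■■●··●·
■■■■■◇○○○●
■■■■■◆·◇·○
■■■■■○○◇·■
■■■■■■■■■■
■■■■■■■■■■
■■■■■■■■■■

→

■■■■◇●●○·○
■■■■·■●○○○
■■■■●●○·●■
■■■■●··●·■
■■■■◇○○○●○
■■■■○◆◇·○░
■■■■○○◇·■░
■■■■■■■■■■
■■■■■■■■■■
■■■■■■■■■■

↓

■■■■·■●○○○
■■■■●●○·●■
■■■■●··●·■
■■■■◇○○○●○
■■■■○·◇·○░
■■■■○◆◇·■░
■■■■■■■■■■
■■■■■■■■■■
■■■■■■■■■■
■■■■■■■■■■
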